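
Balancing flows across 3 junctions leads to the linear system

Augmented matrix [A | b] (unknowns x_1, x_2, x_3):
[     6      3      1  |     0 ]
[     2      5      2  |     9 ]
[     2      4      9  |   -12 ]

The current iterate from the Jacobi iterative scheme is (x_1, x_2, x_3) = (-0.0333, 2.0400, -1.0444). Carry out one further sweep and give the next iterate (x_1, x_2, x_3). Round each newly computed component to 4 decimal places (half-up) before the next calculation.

One sweep:
  x_1 = (0 - (3)·2.0400 - (1)·-1.0444) / (6) = -0.8459
  x_2 = (9 - (2)·-0.0333 - (2)·-1.0444) / (5) = 2.2311
  x_3 = (-12 - (2)·-0.0333 - (4)·2.0400) / (9) = -2.2326

(-0.8459, 2.2311, -2.2326)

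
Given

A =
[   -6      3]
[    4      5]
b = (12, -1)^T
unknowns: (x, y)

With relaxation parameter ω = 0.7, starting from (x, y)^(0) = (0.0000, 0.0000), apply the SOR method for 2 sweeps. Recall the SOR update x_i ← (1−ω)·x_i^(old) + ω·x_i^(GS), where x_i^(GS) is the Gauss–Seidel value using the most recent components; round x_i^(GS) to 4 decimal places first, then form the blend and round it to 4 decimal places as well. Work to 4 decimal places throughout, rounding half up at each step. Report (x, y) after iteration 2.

Iteration 1:
  x: GS value = (12 - (3)·0.0000) / (-6) = -2.0000;  x ← (1−ω)·0.0000 + ω·-2.0000 = -1.4000
  y: GS value = (-1 - (4)·-1.4000) / (5) = 0.9200;  y ← (1−ω)·0.0000 + ω·0.9200 = 0.6440
Iteration 2:
  x: GS value = (12 - (3)·0.6440) / (-6) = -1.6780;  x ← (1−ω)·-1.4000 + ω·-1.6780 = -1.5946
  y: GS value = (-1 - (4)·-1.5946) / (5) = 1.0757;  y ← (1−ω)·0.6440 + ω·1.0757 = 0.9462

(-1.5946, 0.9462)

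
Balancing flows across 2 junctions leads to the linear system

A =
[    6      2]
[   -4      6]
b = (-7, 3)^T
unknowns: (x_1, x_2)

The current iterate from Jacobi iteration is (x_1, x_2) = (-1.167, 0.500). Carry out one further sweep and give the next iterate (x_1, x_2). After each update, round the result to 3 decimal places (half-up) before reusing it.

(-1.333, -0.278)

One sweep:
  x_1 = (-7 - (2)·0.500) / (6) = -1.333
  x_2 = (3 - (-4)·-1.167) / (6) = -0.278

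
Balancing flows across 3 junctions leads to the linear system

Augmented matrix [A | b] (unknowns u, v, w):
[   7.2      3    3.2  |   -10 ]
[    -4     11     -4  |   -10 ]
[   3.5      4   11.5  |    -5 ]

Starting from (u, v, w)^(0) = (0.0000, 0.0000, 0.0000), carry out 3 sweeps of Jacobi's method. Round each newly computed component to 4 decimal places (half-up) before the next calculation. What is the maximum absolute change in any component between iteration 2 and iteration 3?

Iteration 1:
  u = (-10 - (3)·0.0000 - (3.2)·0.0000) / (7.2) = -1.3889
  v = (-10 - (-4)·0.0000 - (-4)·0.0000) / (11) = -0.9091
  w = (-5 - (3.5)·0.0000 - (4)·0.0000) / (11.5) = -0.4348
Iteration 2:
  u = (-10 - (3)·-0.9091 - (3.2)·-0.4348) / (7.2) = -0.8169
  v = (-10 - (-4)·-1.3889 - (-4)·-0.4348) / (11) = -1.5723
  w = (-5 - (3.5)·-1.3889 - (4)·-0.9091) / (11.5) = 0.3041
Iteration 3:
  u = (-10 - (3)·-1.5723 - (3.2)·0.3041) / (7.2) = -0.8689
  v = (-10 - (-4)·-0.8169 - (-4)·0.3041) / (11) = -1.0956
  w = (-5 - (3.5)·-0.8169 - (4)·-1.5723) / (11.5) = 0.3607
Change: (-0.0520, 0.4767, 0.0566) → max |·| = 0.4767

0.4767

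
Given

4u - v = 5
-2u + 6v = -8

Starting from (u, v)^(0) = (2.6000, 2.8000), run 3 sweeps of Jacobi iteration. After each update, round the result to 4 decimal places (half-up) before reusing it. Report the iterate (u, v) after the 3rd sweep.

Iteration 1:
  u = (5 - (-1)·2.8000) / (4) = 1.9500
  v = (-8 - (-2)·2.6000) / (6) = -0.4667
Iteration 2:
  u = (5 - (-1)·-0.4667) / (4) = 1.1333
  v = (-8 - (-2)·1.9500) / (6) = -0.6833
Iteration 3:
  u = (5 - (-1)·-0.6833) / (4) = 1.0792
  v = (-8 - (-2)·1.1333) / (6) = -0.9556

(1.0792, -0.9556)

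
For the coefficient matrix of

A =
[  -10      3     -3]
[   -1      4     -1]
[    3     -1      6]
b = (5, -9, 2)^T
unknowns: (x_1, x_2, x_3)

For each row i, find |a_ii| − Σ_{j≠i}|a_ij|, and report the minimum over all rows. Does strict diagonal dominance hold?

2

row 1: |-10| − (3+3) = 4
row 2: |4| − (1+1) = 2
row 3: |6| − (3+1) = 2
minimum over rows = 2 → strictly diagonally dominant (convergence guaranteed)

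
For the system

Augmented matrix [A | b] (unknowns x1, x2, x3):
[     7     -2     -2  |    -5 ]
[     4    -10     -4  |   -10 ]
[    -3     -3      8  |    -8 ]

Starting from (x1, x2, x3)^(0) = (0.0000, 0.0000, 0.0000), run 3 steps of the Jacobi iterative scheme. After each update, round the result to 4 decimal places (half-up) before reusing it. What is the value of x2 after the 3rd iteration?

Iteration 1:
  x1 = (-5 - (-2)·0.0000 - (-2)·0.0000) / (7) = -0.7143
  x2 = (-10 - (4)·0.0000 - (-4)·0.0000) / (-10) = 1.0000
  x3 = (-8 - (-3)·0.0000 - (-3)·0.0000) / (8) = -1.0000
Iteration 2:
  x1 = (-5 - (-2)·1.0000 - (-2)·-1.0000) / (7) = -0.7143
  x2 = (-10 - (4)·-0.7143 - (-4)·-1.0000) / (-10) = 1.1143
  x3 = (-8 - (-3)·-0.7143 - (-3)·1.0000) / (8) = -0.8929
Iteration 3:
  x1 = (-5 - (-2)·1.1143 - (-2)·-0.8929) / (7) = -0.6510
  x2 = (-10 - (4)·-0.7143 - (-4)·-0.8929) / (-10) = 1.0714
  x3 = (-8 - (-3)·-0.7143 - (-3)·1.1143) / (8) = -0.8500

1.0714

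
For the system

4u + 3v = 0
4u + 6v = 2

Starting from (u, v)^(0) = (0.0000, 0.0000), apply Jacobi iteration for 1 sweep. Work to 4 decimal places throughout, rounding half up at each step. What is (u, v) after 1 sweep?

Iteration 1:
  u = (0 - (3)·0.0000) / (4) = 0.0000
  v = (2 - (4)·0.0000) / (6) = 0.3333

(0.0000, 0.3333)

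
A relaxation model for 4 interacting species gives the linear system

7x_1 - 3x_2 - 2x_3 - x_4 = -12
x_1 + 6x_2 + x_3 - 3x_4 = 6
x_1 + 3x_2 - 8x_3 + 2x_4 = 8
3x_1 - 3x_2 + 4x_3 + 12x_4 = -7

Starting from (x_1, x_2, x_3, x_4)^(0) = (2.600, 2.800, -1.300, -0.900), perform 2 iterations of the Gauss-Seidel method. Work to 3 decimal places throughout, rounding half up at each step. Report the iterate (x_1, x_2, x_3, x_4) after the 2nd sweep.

Iteration 1:
  x_1 = (-12 - (-3)·2.800 - (-2)·-1.300 - (-1)·-0.900) / (7) = -1.014
  x_2 = (6 - (1)·-1.014 - (1)·-1.300 - (-3)·-0.900) / (6) = 0.936
  x_3 = (8 - (1)·-1.014 - (3)·0.936 - (2)·-0.900) / (-8) = -1.001
  x_4 = (-7 - (3)·-1.014 - (-3)·0.936 - (4)·-1.001) / (12) = 0.238
Iteration 2:
  x_1 = (-12 - (-3)·0.936 - (-2)·-1.001 - (-1)·0.238) / (7) = -1.565
  x_2 = (6 - (1)·-1.565 - (1)·-1.001 - (-3)·0.238) / (6) = 1.547
  x_3 = (8 - (1)·-1.565 - (3)·1.547 - (2)·0.238) / (-8) = -0.556
  x_4 = (-7 - (3)·-1.565 - (-3)·1.547 - (4)·-0.556) / (12) = 0.380

(-1.565, 1.547, -0.556, 0.380)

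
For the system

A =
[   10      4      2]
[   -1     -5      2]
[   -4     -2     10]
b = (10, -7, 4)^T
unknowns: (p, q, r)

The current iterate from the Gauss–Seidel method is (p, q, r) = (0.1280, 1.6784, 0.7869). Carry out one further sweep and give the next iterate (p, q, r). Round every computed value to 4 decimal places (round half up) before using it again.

(0.1713, 1.6805, 0.8046)

One sweep:
  p = (10 - (4)·1.6784 - (2)·0.7869) / (10) = 0.1713
  q = (-7 - (-1)·0.1713 - (2)·0.7869) / (-5) = 1.6805
  r = (4 - (-4)·0.1713 - (-2)·1.6805) / (10) = 0.8046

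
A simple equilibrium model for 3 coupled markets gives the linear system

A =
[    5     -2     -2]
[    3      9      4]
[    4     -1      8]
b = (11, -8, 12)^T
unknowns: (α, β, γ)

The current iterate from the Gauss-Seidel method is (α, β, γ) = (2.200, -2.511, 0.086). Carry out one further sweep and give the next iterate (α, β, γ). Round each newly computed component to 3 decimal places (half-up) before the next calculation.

(1.230, -1.337, 0.718)

One sweep:
  α = (11 - (-2)·-2.511 - (-2)·0.086) / (5) = 1.230
  β = (-8 - (3)·1.230 - (4)·0.086) / (9) = -1.337
  γ = (12 - (4)·1.230 - (-1)·-1.337) / (8) = 0.718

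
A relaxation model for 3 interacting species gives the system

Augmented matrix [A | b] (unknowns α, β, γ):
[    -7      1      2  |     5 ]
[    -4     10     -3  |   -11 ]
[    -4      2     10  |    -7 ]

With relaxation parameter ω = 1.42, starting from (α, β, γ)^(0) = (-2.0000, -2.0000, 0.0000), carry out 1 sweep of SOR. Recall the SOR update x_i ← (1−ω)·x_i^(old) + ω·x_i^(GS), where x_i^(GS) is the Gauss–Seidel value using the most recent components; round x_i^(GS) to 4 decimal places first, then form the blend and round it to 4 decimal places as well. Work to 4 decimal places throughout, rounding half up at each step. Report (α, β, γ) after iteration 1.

(-0.5800, -1.0514, -1.0248)

Iteration 1:
  α: GS value = (5 - (1)·-2.0000 - (2)·0.0000) / (-7) = -1.0000;  α ← (1−ω)·-2.0000 + ω·-1.0000 = -0.5800
  β: GS value = (-11 - (-4)·-0.5800 - (-3)·0.0000) / (10) = -1.3320;  β ← (1−ω)·-2.0000 + ω·-1.3320 = -1.0514
  γ: GS value = (-7 - (-4)·-0.5800 - (2)·-1.0514) / (10) = -0.7217;  γ ← (1−ω)·0.0000 + ω·-0.7217 = -1.0248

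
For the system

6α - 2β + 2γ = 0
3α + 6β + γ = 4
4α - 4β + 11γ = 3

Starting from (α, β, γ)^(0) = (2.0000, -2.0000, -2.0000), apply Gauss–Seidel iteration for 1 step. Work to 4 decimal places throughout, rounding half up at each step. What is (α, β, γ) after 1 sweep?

Iteration 1:
  α = (0 - (-2)·-2.0000 - (2)·-2.0000) / (6) = 0.0000
  β = (4 - (3)·0.0000 - (1)·-2.0000) / (6) = 1.0000
  γ = (3 - (4)·0.0000 - (-4)·1.0000) / (11) = 0.6364

(0.0000, 1.0000, 0.6364)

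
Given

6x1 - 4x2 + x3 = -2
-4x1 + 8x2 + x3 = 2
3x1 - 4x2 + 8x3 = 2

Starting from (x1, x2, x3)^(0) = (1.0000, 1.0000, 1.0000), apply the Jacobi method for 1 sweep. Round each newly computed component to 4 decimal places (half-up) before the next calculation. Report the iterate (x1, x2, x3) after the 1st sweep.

Iteration 1:
  x1 = (-2 - (-4)·1.0000 - (1)·1.0000) / (6) = 0.1667
  x2 = (2 - (-4)·1.0000 - (1)·1.0000) / (8) = 0.6250
  x3 = (2 - (3)·1.0000 - (-4)·1.0000) / (8) = 0.3750

(0.1667, 0.6250, 0.3750)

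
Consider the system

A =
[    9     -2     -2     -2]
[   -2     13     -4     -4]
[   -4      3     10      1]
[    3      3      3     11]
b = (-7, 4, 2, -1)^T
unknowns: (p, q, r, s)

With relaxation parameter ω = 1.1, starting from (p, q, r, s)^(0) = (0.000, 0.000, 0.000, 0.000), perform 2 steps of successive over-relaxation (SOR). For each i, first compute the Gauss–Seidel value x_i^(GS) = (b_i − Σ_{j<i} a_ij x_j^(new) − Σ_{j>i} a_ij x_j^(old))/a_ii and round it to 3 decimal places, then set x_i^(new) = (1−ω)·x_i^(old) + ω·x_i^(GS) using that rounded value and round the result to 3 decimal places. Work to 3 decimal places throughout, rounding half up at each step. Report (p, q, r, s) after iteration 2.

Iteration 1:
  p: GS value = (-7 - (-2)·0.000 - (-2)·0.000 - (-2)·0.000) / (9) = -0.778;  p ← (1−ω)·0.000 + ω·-0.778 = -0.856
  q: GS value = (4 - (-2)·-0.856 - (-4)·0.000 - (-4)·0.000) / (13) = 0.176;  q ← (1−ω)·0.000 + ω·0.176 = 0.194
  r: GS value = (2 - (-4)·-0.856 - (3)·0.194 - (1)·0.000) / (10) = -0.201;  r ← (1−ω)·0.000 + ω·-0.201 = -0.221
  s: GS value = (-1 - (3)·-0.856 - (3)·0.194 - (3)·-0.221) / (11) = 0.150;  s ← (1−ω)·0.000 + ω·0.150 = 0.165
Iteration 2:
  p: GS value = (-7 - (-2)·0.194 - (-2)·-0.221 - (-2)·0.165) / (9) = -0.747;  p ← (1−ω)·-0.856 + ω·-0.747 = -0.736
  q: GS value = (4 - (-2)·-0.736 - (-4)·-0.221 - (-4)·0.165) / (13) = 0.177;  q ← (1−ω)·0.194 + ω·0.177 = 0.175
  r: GS value = (2 - (-4)·-0.736 - (3)·0.175 - (1)·0.165) / (10) = -0.163;  r ← (1−ω)·-0.221 + ω·-0.163 = -0.157
  s: GS value = (-1 - (3)·-0.736 - (3)·0.175 - (3)·-0.157) / (11) = 0.105;  s ← (1−ω)·0.165 + ω·0.105 = 0.099

(-0.736, 0.175, -0.157, 0.099)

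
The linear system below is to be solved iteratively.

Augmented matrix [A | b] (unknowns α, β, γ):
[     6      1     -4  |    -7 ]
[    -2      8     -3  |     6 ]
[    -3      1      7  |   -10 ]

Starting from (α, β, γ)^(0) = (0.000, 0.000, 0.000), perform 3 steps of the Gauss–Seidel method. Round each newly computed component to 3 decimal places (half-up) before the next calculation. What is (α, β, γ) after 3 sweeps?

(-2.686, -0.836, -2.460)

Iteration 1:
  α = (-7 - (1)·0.000 - (-4)·0.000) / (6) = -1.167
  β = (6 - (-2)·-1.167 - (-3)·0.000) / (8) = 0.458
  γ = (-10 - (-3)·-1.167 - (1)·0.458) / (7) = -1.994
Iteration 2:
  α = (-7 - (1)·0.458 - (-4)·-1.994) / (6) = -2.572
  β = (6 - (-2)·-2.572 - (-3)·-1.994) / (8) = -0.641
  γ = (-10 - (-3)·-2.572 - (1)·-0.641) / (7) = -2.439
Iteration 3:
  α = (-7 - (1)·-0.641 - (-4)·-2.439) / (6) = -2.686
  β = (6 - (-2)·-2.686 - (-3)·-2.439) / (8) = -0.836
  γ = (-10 - (-3)·-2.686 - (1)·-0.836) / (7) = -2.460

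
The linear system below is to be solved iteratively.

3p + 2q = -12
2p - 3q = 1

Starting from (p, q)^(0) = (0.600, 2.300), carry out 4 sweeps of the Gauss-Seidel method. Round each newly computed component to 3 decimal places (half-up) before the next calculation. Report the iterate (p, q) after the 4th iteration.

(-2.359, -1.906)

Iteration 1:
  p = (-12 - (2)·2.300) / (3) = -5.533
  q = (1 - (2)·-5.533) / (-3) = -4.022
Iteration 2:
  p = (-12 - (2)·-4.022) / (3) = -1.319
  q = (1 - (2)·-1.319) / (-3) = -1.213
Iteration 3:
  p = (-12 - (2)·-1.213) / (3) = -3.191
  q = (1 - (2)·-3.191) / (-3) = -2.461
Iteration 4:
  p = (-12 - (2)·-2.461) / (3) = -2.359
  q = (1 - (2)·-2.359) / (-3) = -1.906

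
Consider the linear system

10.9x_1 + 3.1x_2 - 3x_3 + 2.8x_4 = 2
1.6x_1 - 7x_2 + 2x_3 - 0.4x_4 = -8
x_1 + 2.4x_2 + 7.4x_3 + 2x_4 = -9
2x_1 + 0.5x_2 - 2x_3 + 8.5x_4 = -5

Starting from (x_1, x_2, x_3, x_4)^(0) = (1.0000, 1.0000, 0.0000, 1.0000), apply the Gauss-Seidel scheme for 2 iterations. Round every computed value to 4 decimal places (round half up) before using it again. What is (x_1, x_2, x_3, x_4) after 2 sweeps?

(-0.3362, 0.6180, -1.1069, -0.8059)

Iteration 1:
  x_1 = (2 - (3.1)·1.0000 - (-3)·0.0000 - (2.8)·1.0000) / (10.9) = -0.3578
  x_2 = (-8 - (1.6)·-0.3578 - (2)·0.0000 - (-0.4)·1.0000) / (-7) = 1.0039
  x_3 = (-9 - (1)·-0.3578 - (2.4)·1.0039 - (2)·1.0000) / (7.4) = -1.7637
  x_4 = (-5 - (2)·-0.3578 - (0.5)·1.0039 - (-2)·-1.7637) / (8.5) = -0.9781
Iteration 2:
  x_1 = (2 - (3.1)·1.0039 - (-3)·-1.7637 - (2.8)·-0.9781) / (10.9) = -0.3362
  x_2 = (-8 - (1.6)·-0.3362 - (2)·-1.7637 - (-0.4)·-0.9781) / (-7) = 0.6180
  x_3 = (-9 - (1)·-0.3362 - (2.4)·0.6180 - (2)·-0.9781) / (7.4) = -1.1069
  x_4 = (-5 - (2)·-0.3362 - (0.5)·0.6180 - (-2)·-1.1069) / (8.5) = -0.8059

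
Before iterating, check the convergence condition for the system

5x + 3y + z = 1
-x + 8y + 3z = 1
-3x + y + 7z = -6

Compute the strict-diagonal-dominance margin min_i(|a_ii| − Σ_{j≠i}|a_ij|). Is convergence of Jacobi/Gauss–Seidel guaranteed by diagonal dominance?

row 1: |5| − (3+1) = 1
row 2: |8| − (1+3) = 4
row 3: |7| − (3+1) = 3
minimum over rows = 1 → strictly diagonally dominant (convergence guaranteed)

1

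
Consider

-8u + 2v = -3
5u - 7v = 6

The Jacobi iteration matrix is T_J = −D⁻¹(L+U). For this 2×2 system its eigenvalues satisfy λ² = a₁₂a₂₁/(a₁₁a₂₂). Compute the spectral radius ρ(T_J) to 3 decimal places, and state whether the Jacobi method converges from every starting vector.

0.423

a₁₂a₂₁/(a₁₁a₂₂) = (2)·(5) / ((-8)·(-7)) = 0.178571
ρ = √|0.178571| = √0.178571 = 0.423
ρ < 1, so Jacobi converges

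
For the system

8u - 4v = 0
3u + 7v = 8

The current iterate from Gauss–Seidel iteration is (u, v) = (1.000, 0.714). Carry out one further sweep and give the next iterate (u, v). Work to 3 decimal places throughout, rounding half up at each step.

(0.357, 0.990)

One sweep:
  u = (0 - (-4)·0.714) / (8) = 0.357
  v = (8 - (3)·0.357) / (7) = 0.990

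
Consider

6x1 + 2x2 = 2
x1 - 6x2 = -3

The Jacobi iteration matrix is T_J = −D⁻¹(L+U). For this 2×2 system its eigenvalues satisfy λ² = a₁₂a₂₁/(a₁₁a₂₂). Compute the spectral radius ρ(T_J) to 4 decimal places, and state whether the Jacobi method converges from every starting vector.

0.2357

a₁₂a₂₁/(a₁₁a₂₂) = (2)·(1) / ((6)·(-6)) = -0.055556
ρ = √|-0.055556| = √0.055556 = 0.2357
ρ < 1, so Jacobi converges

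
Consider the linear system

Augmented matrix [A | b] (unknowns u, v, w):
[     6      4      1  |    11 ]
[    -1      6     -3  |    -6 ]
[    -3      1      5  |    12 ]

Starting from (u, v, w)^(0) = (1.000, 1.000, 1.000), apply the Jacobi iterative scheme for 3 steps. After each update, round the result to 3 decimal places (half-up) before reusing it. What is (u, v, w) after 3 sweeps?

Iteration 1:
  u = (11 - (4)·1.000 - (1)·1.000) / (6) = 1.000
  v = (-6 - (-1)·1.000 - (-3)·1.000) / (6) = -0.333
  w = (12 - (-3)·1.000 - (1)·1.000) / (5) = 2.800
Iteration 2:
  u = (11 - (4)·-0.333 - (1)·2.800) / (6) = 1.589
  v = (-6 - (-1)·1.000 - (-3)·2.800) / (6) = 0.567
  w = (12 - (-3)·1.000 - (1)·-0.333) / (5) = 3.067
Iteration 3:
  u = (11 - (4)·0.567 - (1)·3.067) / (6) = 0.944
  v = (-6 - (-1)·1.589 - (-3)·3.067) / (6) = 0.798
  w = (12 - (-3)·1.589 - (1)·0.567) / (5) = 3.240

(0.944, 0.798, 3.240)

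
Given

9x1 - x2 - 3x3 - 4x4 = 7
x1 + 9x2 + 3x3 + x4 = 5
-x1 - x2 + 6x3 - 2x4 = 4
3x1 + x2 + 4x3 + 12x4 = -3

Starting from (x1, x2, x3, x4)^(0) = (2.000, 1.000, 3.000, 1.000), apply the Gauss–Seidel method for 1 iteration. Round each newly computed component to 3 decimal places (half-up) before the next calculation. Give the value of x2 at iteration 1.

-0.815

Iteration 1:
  x1 = (7 - (-1)·1.000 - (-3)·3.000 - (-4)·1.000) / (9) = 2.333
  x2 = (5 - (1)·2.333 - (3)·3.000 - (1)·1.000) / (9) = -0.815
  x3 = (4 - (-1)·2.333 - (-1)·-0.815 - (-2)·1.000) / (6) = 1.253
  x4 = (-3 - (3)·2.333 - (1)·-0.815 - (4)·1.253) / (12) = -1.183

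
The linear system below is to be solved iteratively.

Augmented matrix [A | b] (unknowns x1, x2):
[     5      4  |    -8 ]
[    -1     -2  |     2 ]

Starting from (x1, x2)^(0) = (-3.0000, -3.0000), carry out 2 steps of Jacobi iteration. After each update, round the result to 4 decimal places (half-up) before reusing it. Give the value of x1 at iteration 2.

-2.0000

Iteration 1:
  x1 = (-8 - (4)·-3.0000) / (5) = 0.8000
  x2 = (2 - (-1)·-3.0000) / (-2) = 0.5000
Iteration 2:
  x1 = (-8 - (4)·0.5000) / (5) = -2.0000
  x2 = (2 - (-1)·0.8000) / (-2) = -1.4000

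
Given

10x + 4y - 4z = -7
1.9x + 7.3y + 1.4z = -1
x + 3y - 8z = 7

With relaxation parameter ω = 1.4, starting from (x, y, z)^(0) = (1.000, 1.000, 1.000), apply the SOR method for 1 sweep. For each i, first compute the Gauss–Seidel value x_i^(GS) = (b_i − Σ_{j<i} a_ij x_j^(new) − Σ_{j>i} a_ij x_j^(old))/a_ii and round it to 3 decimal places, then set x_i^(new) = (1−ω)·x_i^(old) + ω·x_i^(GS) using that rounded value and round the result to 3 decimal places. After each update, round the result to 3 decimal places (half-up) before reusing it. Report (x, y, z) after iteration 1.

(-1.380, -0.358, -2.055)

Iteration 1:
  x: GS value = (-7 - (4)·1.000 - (-4)·1.000) / (10) = -0.700;  x ← (1−ω)·1.000 + ω·-0.700 = -1.380
  y: GS value = (-1 - (1.9)·-1.380 - (1.4)·1.000) / (7.3) = 0.030;  y ← (1−ω)·1.000 + ω·0.030 = -0.358
  z: GS value = (7 - (1)·-1.380 - (3)·-0.358) / (-8) = -1.182;  z ← (1−ω)·1.000 + ω·-1.182 = -2.055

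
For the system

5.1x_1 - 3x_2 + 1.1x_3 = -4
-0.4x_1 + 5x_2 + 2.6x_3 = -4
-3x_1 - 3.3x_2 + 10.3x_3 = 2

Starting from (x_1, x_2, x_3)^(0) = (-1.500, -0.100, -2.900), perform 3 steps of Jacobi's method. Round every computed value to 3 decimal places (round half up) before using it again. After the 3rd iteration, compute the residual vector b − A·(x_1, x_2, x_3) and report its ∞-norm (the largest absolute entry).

Iteration 1:
  x_1 = (-4 - (-3)·-0.100 - (1.1)·-2.900) / (5.1) = -0.218
  x_2 = (-4 - (-0.4)·-1.500 - (2.6)·-2.900) / (5) = 0.588
  x_3 = (2 - (-3)·-1.500 - (-3.3)·-0.100) / (10.3) = -0.275
Iteration 2:
  x_1 = (-4 - (-3)·0.588 - (1.1)·-0.275) / (5.1) = -0.379
  x_2 = (-4 - (-0.4)·-0.218 - (2.6)·-0.275) / (5) = -0.674
  x_3 = (2 - (-3)·-0.218 - (-3.3)·0.588) / (10.3) = 0.319
Iteration 3:
  x_1 = (-4 - (-3)·-0.674 - (1.1)·0.319) / (5.1) = -1.250
  x_2 = (-4 - (-0.4)·-0.379 - (2.6)·0.319) / (5) = -0.996
  x_3 = (2 - (-3)·-0.379 - (-3.3)·-0.674) / (10.3) = -0.132
Residual b − A·x = (-0.468, 0.823, -3.677); ∞-norm = 3.677

3.677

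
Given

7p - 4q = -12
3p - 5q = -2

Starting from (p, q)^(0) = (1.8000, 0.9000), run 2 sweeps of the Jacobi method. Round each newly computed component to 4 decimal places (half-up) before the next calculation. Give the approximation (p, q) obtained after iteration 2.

Iteration 1:
  p = (-12 - (-4)·0.9000) / (7) = -1.2000
  q = (-2 - (3)·1.8000) / (-5) = 1.4800
Iteration 2:
  p = (-12 - (-4)·1.4800) / (7) = -0.8686
  q = (-2 - (3)·-1.2000) / (-5) = -0.3200

(-0.8686, -0.3200)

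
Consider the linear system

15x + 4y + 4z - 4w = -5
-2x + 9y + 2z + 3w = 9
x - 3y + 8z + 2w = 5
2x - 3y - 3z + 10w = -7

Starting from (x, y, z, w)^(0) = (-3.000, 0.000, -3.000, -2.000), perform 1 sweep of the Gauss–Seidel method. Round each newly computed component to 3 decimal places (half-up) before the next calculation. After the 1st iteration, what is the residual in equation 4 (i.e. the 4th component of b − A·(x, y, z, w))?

Iteration 1:
  x = (-5 - (4)·0.000 - (4)·-3.000 - (-4)·-2.000) / (15) = -0.067
  y = (9 - (-2)·-0.067 - (2)·-3.000 - (3)·-2.000) / (9) = 2.318
  z = (5 - (1)·-0.067 - (-3)·2.318 - (2)·-2.000) / (8) = 2.003
  w = (-7 - (2)·-0.067 - (-3)·2.318 - (-3)·2.003) / (10) = 0.610
Residual b − A·x = (-18.839, -17.832, -5.223, -0.003)

-0.003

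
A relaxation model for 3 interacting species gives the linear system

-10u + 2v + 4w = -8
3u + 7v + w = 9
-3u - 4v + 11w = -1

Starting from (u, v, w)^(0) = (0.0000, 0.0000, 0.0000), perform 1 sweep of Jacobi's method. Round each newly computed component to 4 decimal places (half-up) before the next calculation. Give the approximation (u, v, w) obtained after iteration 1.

(0.8000, 1.2857, -0.0909)

Iteration 1:
  u = (-8 - (2)·0.0000 - (4)·0.0000) / (-10) = 0.8000
  v = (9 - (3)·0.0000 - (1)·0.0000) / (7) = 1.2857
  w = (-1 - (-3)·0.0000 - (-4)·0.0000) / (11) = -0.0909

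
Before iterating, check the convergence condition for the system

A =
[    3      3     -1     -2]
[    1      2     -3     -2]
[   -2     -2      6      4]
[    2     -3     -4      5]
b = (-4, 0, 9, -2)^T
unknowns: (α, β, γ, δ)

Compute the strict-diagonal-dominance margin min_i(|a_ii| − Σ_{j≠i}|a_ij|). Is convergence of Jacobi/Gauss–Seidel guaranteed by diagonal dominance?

row 1: |3| − (3+1+2) = -3
row 2: |2| − (1+3+2) = -4
row 3: |6| − (2+2+4) = -2
row 4: |5| − (2+3+4) = -4
minimum over rows = -4 → not strictly diagonally dominant

-4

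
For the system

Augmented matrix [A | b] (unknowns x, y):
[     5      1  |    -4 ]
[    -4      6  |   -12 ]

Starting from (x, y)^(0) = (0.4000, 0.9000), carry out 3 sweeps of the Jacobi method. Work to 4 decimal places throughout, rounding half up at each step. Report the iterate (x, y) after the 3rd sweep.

Iteration 1:
  x = (-4 - (1)·0.9000) / (5) = -0.9800
  y = (-12 - (-4)·0.4000) / (6) = -1.7333
Iteration 2:
  x = (-4 - (1)·-1.7333) / (5) = -0.4533
  y = (-12 - (-4)·-0.9800) / (6) = -2.6533
Iteration 3:
  x = (-4 - (1)·-2.6533) / (5) = -0.2693
  y = (-12 - (-4)·-0.4533) / (6) = -2.3022

(-0.2693, -2.3022)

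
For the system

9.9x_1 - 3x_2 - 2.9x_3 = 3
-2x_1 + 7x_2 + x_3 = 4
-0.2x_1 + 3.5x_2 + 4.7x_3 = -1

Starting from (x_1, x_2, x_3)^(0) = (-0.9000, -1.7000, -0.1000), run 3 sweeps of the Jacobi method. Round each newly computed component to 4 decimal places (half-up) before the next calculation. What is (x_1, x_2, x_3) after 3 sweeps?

Iteration 1:
  x_1 = (3 - (-3)·-1.7000 - (-2.9)·-0.1000) / (9.9) = -0.2414
  x_2 = (4 - (-2)·-0.9000 - (1)·-0.1000) / (7) = 0.3286
  x_3 = (-1 - (-0.2)·-0.9000 - (3.5)·-1.7000) / (4.7) = 1.0149
Iteration 2:
  x_1 = (3 - (-3)·0.3286 - (-2.9)·1.0149) / (9.9) = 0.6999
  x_2 = (4 - (-2)·-0.2414 - (1)·1.0149) / (7) = 0.3575
  x_3 = (-1 - (-0.2)·-0.2414 - (3.5)·0.3286) / (4.7) = -0.4677
Iteration 3:
  x_1 = (3 - (-3)·0.3575 - (-2.9)·-0.4677) / (9.9) = 0.2744
  x_2 = (4 - (-2)·0.6999 - (1)·-0.4677) / (7) = 0.8382
  x_3 = (-1 - (-0.2)·0.6999 - (3.5)·0.3575) / (4.7) = -0.4492

(0.2744, 0.8382, -0.4492)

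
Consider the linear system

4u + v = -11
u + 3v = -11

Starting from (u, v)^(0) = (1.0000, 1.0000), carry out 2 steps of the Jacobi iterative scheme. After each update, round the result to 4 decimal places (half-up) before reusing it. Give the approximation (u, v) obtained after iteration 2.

(-1.7500, -2.6667)

Iteration 1:
  u = (-11 - (1)·1.0000) / (4) = -3.0000
  v = (-11 - (1)·1.0000) / (3) = -4.0000
Iteration 2:
  u = (-11 - (1)·-4.0000) / (4) = -1.7500
  v = (-11 - (1)·-3.0000) / (3) = -2.6667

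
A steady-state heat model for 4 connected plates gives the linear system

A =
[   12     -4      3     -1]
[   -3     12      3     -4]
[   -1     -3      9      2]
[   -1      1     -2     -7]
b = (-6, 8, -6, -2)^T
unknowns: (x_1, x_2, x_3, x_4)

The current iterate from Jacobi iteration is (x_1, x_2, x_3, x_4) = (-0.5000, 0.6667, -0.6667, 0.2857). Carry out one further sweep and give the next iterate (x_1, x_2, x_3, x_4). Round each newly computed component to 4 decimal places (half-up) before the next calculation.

(-0.0873, 0.8036, -0.5635, 0.6429)

One sweep:
  x_1 = (-6 - (-4)·0.6667 - (3)·-0.6667 - (-1)·0.2857) / (12) = -0.0873
  x_2 = (8 - (-3)·-0.5000 - (3)·-0.6667 - (-4)·0.2857) / (12) = 0.8036
  x_3 = (-6 - (-1)·-0.5000 - (-3)·0.6667 - (2)·0.2857) / (9) = -0.5635
  x_4 = (-2 - (-1)·-0.5000 - (1)·0.6667 - (-2)·-0.6667) / (-7) = 0.6429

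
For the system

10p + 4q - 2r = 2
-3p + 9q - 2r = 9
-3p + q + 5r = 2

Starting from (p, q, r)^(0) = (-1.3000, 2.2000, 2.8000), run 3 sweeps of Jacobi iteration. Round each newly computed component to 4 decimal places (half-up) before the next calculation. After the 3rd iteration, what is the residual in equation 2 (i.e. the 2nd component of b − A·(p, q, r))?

0.8206

Iteration 1:
  p = (2 - (4)·2.2000 - (-2)·2.8000) / (10) = -0.1200
  q = (9 - (-3)·-1.3000 - (-2)·2.8000) / (9) = 1.1889
  r = (2 - (-3)·-1.3000 - (1)·2.2000) / (5) = -0.8200
Iteration 2:
  p = (2 - (4)·1.1889 - (-2)·-0.8200) / (10) = -0.4396
  q = (9 - (-3)·-0.1200 - (-2)·-0.8200) / (9) = 0.7778
  r = (2 - (-3)·-0.1200 - (1)·1.1889) / (5) = 0.0902
Iteration 3:
  p = (2 - (4)·0.7778 - (-2)·0.0902) / (10) = -0.0931
  q = (9 - (-3)·-0.4396 - (-2)·0.0902) / (9) = 0.8735
  r = (2 - (-3)·-0.4396 - (1)·0.7778) / (5) = -0.0193
Residual b − A·x = (-0.6016, 0.8206, 0.9437)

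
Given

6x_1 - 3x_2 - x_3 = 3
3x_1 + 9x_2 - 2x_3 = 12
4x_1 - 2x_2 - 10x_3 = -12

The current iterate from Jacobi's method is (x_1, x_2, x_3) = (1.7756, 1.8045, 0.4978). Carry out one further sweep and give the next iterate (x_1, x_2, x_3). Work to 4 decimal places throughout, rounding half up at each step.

(1.4852, 0.8521, 1.5493)

One sweep:
  x_1 = (3 - (-3)·1.8045 - (-1)·0.4978) / (6) = 1.4852
  x_2 = (12 - (3)·1.7756 - (-2)·0.4978) / (9) = 0.8521
  x_3 = (-12 - (4)·1.7756 - (-2)·1.8045) / (-10) = 1.5493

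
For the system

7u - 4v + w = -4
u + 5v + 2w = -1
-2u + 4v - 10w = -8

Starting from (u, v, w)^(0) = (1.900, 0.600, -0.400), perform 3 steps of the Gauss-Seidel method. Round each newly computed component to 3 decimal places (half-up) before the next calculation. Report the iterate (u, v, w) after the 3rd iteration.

Iteration 1:
  u = (-4 - (-4)·0.600 - (1)·-0.400) / (7) = -0.171
  v = (-1 - (1)·-0.171 - (2)·-0.400) / (5) = -0.006
  w = (-8 - (-2)·-0.171 - (4)·-0.006) / (-10) = 0.832
Iteration 2:
  u = (-4 - (-4)·-0.006 - (1)·0.832) / (7) = -0.694
  v = (-1 - (1)·-0.694 - (2)·0.832) / (5) = -0.394
  w = (-8 - (-2)·-0.694 - (4)·-0.394) / (-10) = 0.781
Iteration 3:
  u = (-4 - (-4)·-0.394 - (1)·0.781) / (7) = -0.908
  v = (-1 - (1)·-0.908 - (2)·0.781) / (5) = -0.331
  w = (-8 - (-2)·-0.908 - (4)·-0.331) / (-10) = 0.849

(-0.908, -0.331, 0.849)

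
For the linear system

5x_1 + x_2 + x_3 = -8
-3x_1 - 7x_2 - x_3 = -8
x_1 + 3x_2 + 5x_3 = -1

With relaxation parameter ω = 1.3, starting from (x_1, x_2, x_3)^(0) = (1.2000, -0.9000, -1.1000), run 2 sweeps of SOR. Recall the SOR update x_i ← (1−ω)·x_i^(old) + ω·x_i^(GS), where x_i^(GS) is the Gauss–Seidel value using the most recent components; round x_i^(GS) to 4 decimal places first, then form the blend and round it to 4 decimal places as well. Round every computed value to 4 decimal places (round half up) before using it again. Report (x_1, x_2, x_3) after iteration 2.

(-1.8252, 1.9269, -0.7502)

Iteration 1:
  x_1: GS value = (-8 - (1)·-0.9000 - (1)·-1.1000) / (5) = -1.2000;  x_1 ← (1−ω)·1.2000 + ω·-1.2000 = -1.9200
  x_2: GS value = (-8 - (-3)·-1.9200 - (-1)·-1.1000) / (-7) = 2.1229;  x_2 ← (1−ω)·-0.9000 + ω·2.1229 = 3.0298
  x_3: GS value = (-1 - (1)·-1.9200 - (3)·3.0298) / (5) = -1.6339;  x_3 ← (1−ω)·-1.1000 + ω·-1.6339 = -1.7941
Iteration 2:
  x_1: GS value = (-8 - (1)·3.0298 - (1)·-1.7941) / (5) = -1.8471;  x_1 ← (1−ω)·-1.9200 + ω·-1.8471 = -1.8252
  x_2: GS value = (-8 - (-3)·-1.8252 - (-1)·-1.7941) / (-7) = 2.1814;  x_2 ← (1−ω)·3.0298 + ω·2.1814 = 1.9269
  x_3: GS value = (-1 - (1)·-1.8252 - (3)·1.9269) / (5) = -0.9911;  x_3 ← (1−ω)·-1.7941 + ω·-0.9911 = -0.7502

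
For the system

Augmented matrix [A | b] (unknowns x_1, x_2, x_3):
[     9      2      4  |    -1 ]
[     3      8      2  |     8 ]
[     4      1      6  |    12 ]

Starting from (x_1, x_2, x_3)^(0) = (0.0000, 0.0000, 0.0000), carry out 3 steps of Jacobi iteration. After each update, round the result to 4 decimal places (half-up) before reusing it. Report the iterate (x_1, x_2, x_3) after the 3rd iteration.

(-1.0792, 0.9815, 2.7245)

Iteration 1:
  x_1 = (-1 - (2)·0.0000 - (4)·0.0000) / (9) = -0.1111
  x_2 = (8 - (3)·0.0000 - (2)·0.0000) / (8) = 1.0000
  x_3 = (12 - (4)·0.0000 - (1)·0.0000) / (6) = 2.0000
Iteration 2:
  x_1 = (-1 - (2)·1.0000 - (4)·2.0000) / (9) = -1.2222
  x_2 = (8 - (3)·-0.1111 - (2)·2.0000) / (8) = 0.5417
  x_3 = (12 - (4)·-0.1111 - (1)·1.0000) / (6) = 1.9074
Iteration 3:
  x_1 = (-1 - (2)·0.5417 - (4)·1.9074) / (9) = -1.0792
  x_2 = (8 - (3)·-1.2222 - (2)·1.9074) / (8) = 0.9815
  x_3 = (12 - (4)·-1.2222 - (1)·0.5417) / (6) = 2.7245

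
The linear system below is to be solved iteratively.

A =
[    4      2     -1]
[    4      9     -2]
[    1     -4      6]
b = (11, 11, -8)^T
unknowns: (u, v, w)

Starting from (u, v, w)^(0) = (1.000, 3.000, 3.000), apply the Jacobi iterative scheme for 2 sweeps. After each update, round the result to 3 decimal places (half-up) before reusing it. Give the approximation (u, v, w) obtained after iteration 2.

(2.153, 0.444, -0.704)

Iteration 1:
  u = (11 - (2)·3.000 - (-1)·3.000) / (4) = 2.000
  v = (11 - (4)·1.000 - (-2)·3.000) / (9) = 1.444
  w = (-8 - (1)·1.000 - (-4)·3.000) / (6) = 0.500
Iteration 2:
  u = (11 - (2)·1.444 - (-1)·0.500) / (4) = 2.153
  v = (11 - (4)·2.000 - (-2)·0.500) / (9) = 0.444
  w = (-8 - (1)·2.000 - (-4)·1.444) / (6) = -0.704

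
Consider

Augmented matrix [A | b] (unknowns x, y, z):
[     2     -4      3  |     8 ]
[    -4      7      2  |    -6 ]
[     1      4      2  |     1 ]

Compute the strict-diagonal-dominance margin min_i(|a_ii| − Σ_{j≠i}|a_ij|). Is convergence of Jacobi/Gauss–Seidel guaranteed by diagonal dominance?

row 1: |2| − (4+3) = -5
row 2: |7| − (4+2) = 1
row 3: |2| − (1+4) = -3
minimum over rows = -5 → not strictly diagonally dominant

-5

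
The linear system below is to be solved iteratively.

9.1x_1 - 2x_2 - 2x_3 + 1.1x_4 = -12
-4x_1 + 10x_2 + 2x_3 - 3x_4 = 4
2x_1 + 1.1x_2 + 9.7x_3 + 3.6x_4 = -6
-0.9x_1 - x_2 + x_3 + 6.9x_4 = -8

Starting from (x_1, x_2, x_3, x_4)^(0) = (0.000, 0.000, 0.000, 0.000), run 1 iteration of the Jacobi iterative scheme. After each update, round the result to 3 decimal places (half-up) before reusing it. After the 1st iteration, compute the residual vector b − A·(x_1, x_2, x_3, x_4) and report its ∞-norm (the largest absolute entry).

Iteration 1:
  x_1 = (-12 - (-2)·0.000 - (-2)·0.000 - (1.1)·0.000) / (9.1) = -1.319
  x_2 = (4 - (-4)·0.000 - (2)·0.000 - (-3)·0.000) / (10) = 0.400
  x_3 = (-6 - (2)·0.000 - (1.1)·0.000 - (3.6)·0.000) / (9.7) = -0.619
  x_4 = (-8 - (-0.9)·0.000 - (-1)·0.000 - (1)·0.000) / (6.9) = -1.159
Residual b − A·x = (0.840, -7.515, 6.375, -0.171); ∞-norm = 7.515

7.515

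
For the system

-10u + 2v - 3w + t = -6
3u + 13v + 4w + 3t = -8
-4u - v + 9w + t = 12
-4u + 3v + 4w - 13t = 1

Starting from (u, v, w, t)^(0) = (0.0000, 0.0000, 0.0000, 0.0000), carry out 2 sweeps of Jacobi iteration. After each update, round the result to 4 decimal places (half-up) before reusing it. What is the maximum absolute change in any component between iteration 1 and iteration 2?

Iteration 1:
  u = (-6 - (2)·0.0000 - (-3)·0.0000 - (1)·0.0000) / (-10) = 0.6000
  v = (-8 - (3)·0.0000 - (4)·0.0000 - (3)·0.0000) / (13) = -0.6154
  w = (12 - (-4)·0.0000 - (-1)·0.0000 - (1)·0.0000) / (9) = 1.3333
  t = (1 - (-4)·0.0000 - (3)·0.0000 - (4)·0.0000) / (-13) = -0.0769
Iteration 2:
  u = (-6 - (2)·-0.6154 - (-3)·1.3333 - (1)·-0.0769) / (-10) = 0.0692
  v = (-8 - (3)·0.6000 - (4)·1.3333 - (3)·-0.0769) / (13) = -1.1463
  w = (12 - (-4)·0.6000 - (-1)·-0.6154 - (1)·-0.0769) / (9) = 1.5402
  t = (1 - (-4)·0.6000 - (3)·-0.6154 - (4)·1.3333) / (-13) = 0.0067
Change: (-0.5308, -0.5309, 0.2069, 0.0836) → max |·| = 0.5309

0.5309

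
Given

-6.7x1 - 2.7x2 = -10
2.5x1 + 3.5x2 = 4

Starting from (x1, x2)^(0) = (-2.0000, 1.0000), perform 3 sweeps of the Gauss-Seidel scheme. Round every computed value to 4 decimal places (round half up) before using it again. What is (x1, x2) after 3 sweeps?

Iteration 1:
  x1 = (-10 - (-2.7)·1.0000) / (-6.7) = 1.0896
  x2 = (4 - (2.5)·1.0896) / (3.5) = 0.3646
Iteration 2:
  x1 = (-10 - (-2.7)·0.3646) / (-6.7) = 1.3456
  x2 = (4 - (2.5)·1.3456) / (3.5) = 0.1817
Iteration 3:
  x1 = (-10 - (-2.7)·0.1817) / (-6.7) = 1.4193
  x2 = (4 - (2.5)·1.4193) / (3.5) = 0.1291

(1.4193, 0.1291)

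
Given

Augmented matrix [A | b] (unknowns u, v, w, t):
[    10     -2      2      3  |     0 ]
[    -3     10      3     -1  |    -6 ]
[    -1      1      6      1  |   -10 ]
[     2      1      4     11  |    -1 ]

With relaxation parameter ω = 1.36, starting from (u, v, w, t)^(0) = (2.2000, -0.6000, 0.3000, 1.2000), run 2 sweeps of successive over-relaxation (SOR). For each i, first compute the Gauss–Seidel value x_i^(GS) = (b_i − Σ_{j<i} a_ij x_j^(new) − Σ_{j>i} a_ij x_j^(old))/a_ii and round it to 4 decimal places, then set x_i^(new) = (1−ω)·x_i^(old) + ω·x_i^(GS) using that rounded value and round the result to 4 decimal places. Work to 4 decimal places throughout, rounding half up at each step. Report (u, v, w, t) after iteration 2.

Iteration 1:
  u: GS value = (0 - (-2)·-0.6000 - (2)·0.3000 - (3)·1.2000) / (10) = -0.5400;  u ← (1−ω)·2.2000 + ω·-0.5400 = -1.5264
  v: GS value = (-6 - (-3)·-1.5264 - (3)·0.3000 - (-1)·1.2000) / (10) = -1.0279;  v ← (1−ω)·-0.6000 + ω·-1.0279 = -1.1819
  w: GS value = (-10 - (-1)·-1.5264 - (1)·-1.1819 - (1)·1.2000) / (6) = -1.9241;  w ← (1−ω)·0.3000 + ω·-1.9241 = -2.7248
  t: GS value = (-1 - (2)·-1.5264 - (1)·-1.1819 - (4)·-2.7248) / (11) = 1.2849;  t ← (1−ω)·1.2000 + ω·1.2849 = 1.3155
Iteration 2:
  u: GS value = (0 - (-2)·-1.1819 - (2)·-2.7248 - (3)·1.3155) / (10) = -0.0861;  u ← (1−ω)·-1.5264 + ω·-0.0861 = 0.4324
  v: GS value = (-6 - (-3)·0.4324 - (3)·-2.7248 - (-1)·1.3155) / (10) = 0.4787;  v ← (1−ω)·-1.1819 + ω·0.4787 = 1.0765
  w: GS value = (-10 - (-1)·0.4324 - (1)·1.0765 - (1)·1.3155) / (6) = -1.9933;  w ← (1−ω)·-2.7248 + ω·-1.9933 = -1.7300
  t: GS value = (-1 - (2)·0.4324 - (1)·1.0765 - (4)·-1.7300) / (11) = 0.3617;  t ← (1−ω)·1.3155 + ω·0.3617 = 0.0183

(0.4324, 1.0765, -1.7300, 0.0183)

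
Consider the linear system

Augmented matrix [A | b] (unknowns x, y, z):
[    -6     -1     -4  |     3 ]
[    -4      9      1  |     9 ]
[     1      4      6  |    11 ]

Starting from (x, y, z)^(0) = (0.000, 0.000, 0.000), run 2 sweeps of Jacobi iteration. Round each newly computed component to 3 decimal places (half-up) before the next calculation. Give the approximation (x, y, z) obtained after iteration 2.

(-1.889, 0.574, 1.250)

Iteration 1:
  x = (3 - (-1)·0.000 - (-4)·0.000) / (-6) = -0.500
  y = (9 - (-4)·0.000 - (1)·0.000) / (9) = 1.000
  z = (11 - (1)·0.000 - (4)·0.000) / (6) = 1.833
Iteration 2:
  x = (3 - (-1)·1.000 - (-4)·1.833) / (-6) = -1.889
  y = (9 - (-4)·-0.500 - (1)·1.833) / (9) = 0.574
  z = (11 - (1)·-0.500 - (4)·1.000) / (6) = 1.250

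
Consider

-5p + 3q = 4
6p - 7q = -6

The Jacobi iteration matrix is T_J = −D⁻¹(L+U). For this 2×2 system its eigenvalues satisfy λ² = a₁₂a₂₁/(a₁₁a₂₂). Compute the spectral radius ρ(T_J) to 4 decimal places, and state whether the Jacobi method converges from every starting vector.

0.7171

a₁₂a₂₁/(a₁₁a₂₂) = (3)·(6) / ((-5)·(-7)) = 0.514286
ρ = √|0.514286| = √0.514286 = 0.7171
ρ < 1, so Jacobi converges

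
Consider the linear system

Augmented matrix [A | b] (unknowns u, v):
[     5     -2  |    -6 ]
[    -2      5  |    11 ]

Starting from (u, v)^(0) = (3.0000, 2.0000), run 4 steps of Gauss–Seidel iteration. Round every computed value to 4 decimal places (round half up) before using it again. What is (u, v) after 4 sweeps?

Iteration 1:
  u = (-6 - (-2)·2.0000) / (5) = -0.4000
  v = (11 - (-2)·-0.4000) / (5) = 2.0400
Iteration 2:
  u = (-6 - (-2)·2.0400) / (5) = -0.3840
  v = (11 - (-2)·-0.3840) / (5) = 2.0464
Iteration 3:
  u = (-6 - (-2)·2.0464) / (5) = -0.3814
  v = (11 - (-2)·-0.3814) / (5) = 2.0474
Iteration 4:
  u = (-6 - (-2)·2.0474) / (5) = -0.3810
  v = (11 - (-2)·-0.3810) / (5) = 2.0476

(-0.3810, 2.0476)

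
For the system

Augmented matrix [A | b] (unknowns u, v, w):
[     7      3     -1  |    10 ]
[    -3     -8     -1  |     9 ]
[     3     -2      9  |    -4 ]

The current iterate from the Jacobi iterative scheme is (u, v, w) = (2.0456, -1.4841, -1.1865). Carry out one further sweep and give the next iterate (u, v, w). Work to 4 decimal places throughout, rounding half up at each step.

One sweep:
  u = (10 - (3)·-1.4841 - (-1)·-1.1865) / (7) = 1.8951
  v = (9 - (-3)·2.0456 - (-1)·-1.1865) / (-8) = -1.7438
  w = (-4 - (3)·2.0456 - (-2)·-1.4841) / (9) = -1.4561

(1.8951, -1.7438, -1.4561)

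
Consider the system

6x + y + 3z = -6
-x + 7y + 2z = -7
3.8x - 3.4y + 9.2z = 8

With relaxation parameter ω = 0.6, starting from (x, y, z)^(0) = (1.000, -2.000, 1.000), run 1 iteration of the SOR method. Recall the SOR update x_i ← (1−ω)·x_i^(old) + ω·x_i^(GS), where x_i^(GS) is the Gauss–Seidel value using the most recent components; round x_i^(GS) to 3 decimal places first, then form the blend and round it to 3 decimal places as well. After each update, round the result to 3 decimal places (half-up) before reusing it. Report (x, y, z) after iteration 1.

Iteration 1:
  x: GS value = (-6 - (1)·-2.000 - (3)·1.000) / (6) = -1.167;  x ← (1−ω)·1.000 + ω·-1.167 = -0.300
  y: GS value = (-7 - (-1)·-0.300 - (2)·1.000) / (7) = -1.329;  y ← (1−ω)·-2.000 + ω·-1.329 = -1.597
  z: GS value = (8 - (3.8)·-0.300 - (-3.4)·-1.597) / (9.2) = 0.403;  z ← (1−ω)·1.000 + ω·0.403 = 0.642

(-0.300, -1.597, 0.642)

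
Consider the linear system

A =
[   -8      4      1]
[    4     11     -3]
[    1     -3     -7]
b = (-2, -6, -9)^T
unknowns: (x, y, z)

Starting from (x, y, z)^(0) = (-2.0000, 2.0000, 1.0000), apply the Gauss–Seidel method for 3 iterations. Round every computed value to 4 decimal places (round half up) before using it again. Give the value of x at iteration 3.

0.3749

Iteration 1:
  x = (-2 - (4)·2.0000 - (1)·1.0000) / (-8) = 1.3750
  y = (-6 - (4)·1.3750 - (-3)·1.0000) / (11) = -0.7727
  z = (-9 - (1)·1.3750 - (-3)·-0.7727) / (-7) = 1.8133
Iteration 2:
  x = (-2 - (4)·-0.7727 - (1)·1.8133) / (-8) = 0.0903
  y = (-6 - (4)·0.0903 - (-3)·1.8133) / (11) = -0.0838
  z = (-9 - (1)·0.0903 - (-3)·-0.0838) / (-7) = 1.3345
Iteration 3:
  x = (-2 - (4)·-0.0838 - (1)·1.3345) / (-8) = 0.3749
  y = (-6 - (4)·0.3749 - (-3)·1.3345) / (11) = -0.3178
  z = (-9 - (1)·0.3749 - (-3)·-0.3178) / (-7) = 1.4755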